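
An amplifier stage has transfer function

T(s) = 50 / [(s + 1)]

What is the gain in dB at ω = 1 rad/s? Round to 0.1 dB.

31.0 dB

At ω = 1 rad/s:
pole (1 + j1·1) = 1 + j1 → |·| ≈ 1.4142, ∠ ≈ 45.00°
|T| = 50 · 1 / (1.4142) ≈ 35.356
Gain = 20 log₁₀(35.356) ≈ 30.97 dB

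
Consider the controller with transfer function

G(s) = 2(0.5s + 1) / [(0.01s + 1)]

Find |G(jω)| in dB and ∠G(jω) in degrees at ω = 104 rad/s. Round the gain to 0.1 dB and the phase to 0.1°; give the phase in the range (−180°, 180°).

At ω = 104 rad/s:
zero (1 + j104·0.5) = 1 + j52 → |·| ≈ 52.01, ∠ ≈ 88.90°
pole (1 + j104·0.01) = 1 + j1.04 → |·| ≈ 1.4428, ∠ ≈ 46.12°
|G| = 2 · 52.01 / (1.4428) ≈ 72.096
Gain = 20 log₁₀(72.096) ≈ 37.16 dB
∠G = (88.90°) − (46.12°) = 42.78°

37.2 dB, 42.8°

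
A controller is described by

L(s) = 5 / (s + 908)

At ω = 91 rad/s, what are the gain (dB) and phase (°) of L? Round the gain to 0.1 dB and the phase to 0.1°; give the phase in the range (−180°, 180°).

-45.2 dB, -5.7°

Substitute s = j91:
Numerator: 5 = 5 + j0
Denominator: (j91) + 908 = 908 + j91
|N| = √(5² + 0²) ≈ 5, ∠N ≈ 0.00°
|D| = √(908² + 91²) ≈ 912.55, ∠D ≈ 5.72°
|L| = 5 / 912.55 ≈ 0.0054792
Gain = 20 log₁₀(0.0054792) ≈ -45.23 dB
∠L = 0.00° − 5.72° = -5.72°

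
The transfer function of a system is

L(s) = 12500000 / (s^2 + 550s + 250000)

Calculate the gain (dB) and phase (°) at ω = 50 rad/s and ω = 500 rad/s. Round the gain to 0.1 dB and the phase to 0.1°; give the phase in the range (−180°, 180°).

At s = jω = j50:
quadratic: (j50)² + 550·j50 + 250000 = 247500 + j27500 → |·| ≈ 2.4902e+05, ∠ ≈ 6.34°
|L| = 12500000 / 2.4902e+05 ≈ 50.197
Gain = 20 log₁₀(50.197) ≈ 34.01 dB
∠L = 0.00° − 6.34° = -6.34°

At s = jω = j500:
quadratic: (j500)² + 550·j500 + 250000 = 0 + j275000 → |·| ≈ 2.75e+05, ∠ ≈ 90.00°
|L| = 12500000 / 2.75e+05 ≈ 45.455
Gain = 20 log₁₀(45.455) ≈ 33.15 dB
∠L = 0.00° − 90.00° = -90.00°

ω = 50: 34.0 dB, -6.3°; ω = 500: 33.2 dB, -90.0°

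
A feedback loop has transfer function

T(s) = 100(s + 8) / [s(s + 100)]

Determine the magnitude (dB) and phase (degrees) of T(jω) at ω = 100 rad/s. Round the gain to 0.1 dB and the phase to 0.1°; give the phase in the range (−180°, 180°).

-3.0 dB, -49.6°

At s = jω = j100:
zero (s+8): 8 + j100 → |·| = √(8²+100²) = √10064 ≈ 100.32, ∠ = arctan(100/8) ≈ 85.43°
pole (s+100): 100 + j100 → |·| = √(100²+100²) = √20000 ≈ 141.42, ∠ = arctan(100/100) ≈ 45.00°
pole at origin: |s| = 100, ∠ = 90.00° (in denominator)
|T| = 100 · 100.32 / 14142 ≈ 0.70938
Gain = 20 log₁₀(0.70938) ≈ -2.98 dB
∠T = 85.43° − 135.00° = -49.57°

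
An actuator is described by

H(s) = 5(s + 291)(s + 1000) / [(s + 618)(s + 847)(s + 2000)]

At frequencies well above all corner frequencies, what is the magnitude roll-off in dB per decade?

-20 dB/decade

Each pole contributes −20 dB/decade at high frequency; each zero contributes +20 dB/decade.
Net: 2 zero(s) − 3 pole(s) → -20 dB/decade.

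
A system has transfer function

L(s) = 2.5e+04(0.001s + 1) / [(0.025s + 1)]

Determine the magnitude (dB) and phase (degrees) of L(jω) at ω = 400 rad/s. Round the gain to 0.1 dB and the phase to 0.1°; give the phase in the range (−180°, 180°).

At ω = 400 rad/s:
zero (1 + j400·0.001) = 1 + j0.4 → |·| ≈ 1.077, ∠ ≈ 21.80°
pole (1 + j400·0.025) = 1 + j10 → |·| ≈ 10.05, ∠ ≈ 84.29°
|L| = 2.5e+04 · 1.077 / (10.05) ≈ 2679.1
Gain = 20 log₁₀(2679.1) ≈ 68.56 dB
∠L = (21.80°) − (84.29°) = -62.49°

68.6 dB, -62.5°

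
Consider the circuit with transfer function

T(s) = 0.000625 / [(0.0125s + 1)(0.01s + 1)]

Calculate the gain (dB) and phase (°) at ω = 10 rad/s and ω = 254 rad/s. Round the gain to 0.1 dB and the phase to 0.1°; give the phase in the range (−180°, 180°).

At ω = 10 rad/s:
pole (1 + j10·0.0125) = 1 + j0.125 → |·| ≈ 1.0078, ∠ ≈ 7.13°
pole (1 + j10·0.01) = 1 + j0.1 → |·| ≈ 1.005, ∠ ≈ 5.71°
|T| = 0.000625 · 1 / (1.0078 · 1.005) ≈ 0.00061708
Gain = 20 log₁₀(0.00061708) ≈ -64.19 dB
∠T = (0°) − (7.13° + 5.71°) = -12.84°

At ω = 254 rad/s:
pole (1 + j254·0.0125) = 1 + j3.175 → |·| ≈ 3.3288, ∠ ≈ 72.52°
pole (1 + j254·0.01) = 1 + j2.54 → |·| ≈ 2.7298, ∠ ≈ 68.51°
|T| = 0.000625 · 1 / (3.3288 · 2.7298) ≈ 6.878e-05
Gain = 20 log₁₀(6.878e-05) ≈ -83.25 dB
∠T = (0°) − (72.52° + 68.51°) = -141.03°

ω = 10: -64.2 dB, -12.8°; ω = 254: -83.3 dB, -141.0°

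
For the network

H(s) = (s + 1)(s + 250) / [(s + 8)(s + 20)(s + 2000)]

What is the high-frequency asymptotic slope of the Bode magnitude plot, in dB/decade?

-20 dB/decade

Each pole contributes −20 dB/decade at high frequency; each zero contributes +20 dB/decade.
Net: 2 zero(s) − 3 pole(s) → -20 dB/decade.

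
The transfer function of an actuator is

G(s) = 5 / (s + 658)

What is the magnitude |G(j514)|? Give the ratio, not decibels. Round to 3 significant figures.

Substitute s = j514:
Numerator: 5 = 5 + j0
Denominator: (j514) + 658 = 658 + j514
|N| = √(5² + 0²) ≈ 5, ∠N ≈ 0.00°
|D| = √(658² + 514²) ≈ 834.96, ∠D ≈ 38.00°
|G| = 5 / 834.96 ≈ 0.0059883

0.00599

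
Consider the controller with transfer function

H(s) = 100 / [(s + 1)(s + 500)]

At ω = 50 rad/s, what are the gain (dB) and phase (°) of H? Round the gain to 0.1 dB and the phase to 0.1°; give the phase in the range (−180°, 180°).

-48.0 dB, -94.6°

At s = jω = j50:
pole (s+1): 1 + j50 → |·| = √(1²+50²) = √2501 ≈ 50.01, ∠ = arctan(50/1) ≈ 88.85°
pole (s+500): 500 + j50 → |·| = √(500²+50²) = √252500 ≈ 502.49, ∠ = arctan(50/500) ≈ 5.71°
|H| = 100 / 25130 ≈ 0.0039793
Gain = 20 log₁₀(0.0039793) ≈ -48.00 dB
∠H = 0.00° − 94.56° = -94.56°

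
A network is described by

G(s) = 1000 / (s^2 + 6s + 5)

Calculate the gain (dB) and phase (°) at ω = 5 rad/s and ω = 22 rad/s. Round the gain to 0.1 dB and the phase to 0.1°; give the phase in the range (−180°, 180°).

Substitute s = j5:
Numerator: 1000 = 1000 + j0
Denominator: (j5)^2 + 6(j5) + 5 = -20 + j30
|N| = √(1000² + 0²) ≈ 1000, ∠N ≈ 0.00°
|D| = √(20² + 30²) ≈ 36.056, ∠D ≈ 123.69°
|G| = 1000 / 36.056 ≈ 27.735
Gain = 20 log₁₀(27.735) ≈ 28.86 dB
∠G = 0.00° − 123.69° = -123.69°

Substitute s = j22:
Numerator: 1000 = 1000 + j0
Denominator: (j22)^2 + 6(j22) + 5 = -479 + j132
|N| = √(1000² + 0²) ≈ 1000, ∠N ≈ 0.00°
|D| = √(479² + 132²) ≈ 496.86, ∠D ≈ 164.59°
|G| = 1000 / 496.86 ≈ 2.0126
Gain = 20 log₁₀(2.0126) ≈ 6.08 dB
∠G = 0.00° − 164.59° = -164.59°

ω = 5: 28.9 dB, -123.7°; ω = 22: 6.1 dB, -164.6°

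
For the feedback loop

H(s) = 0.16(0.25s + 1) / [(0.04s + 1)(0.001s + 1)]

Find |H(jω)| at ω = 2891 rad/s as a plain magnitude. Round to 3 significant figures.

At ω = 2891 rad/s:
zero (1 + j2891·0.25) = 1 + j722.75 → |·| ≈ 722.75, ∠ ≈ 89.92°
pole (1 + j2891·0.04) = 1 + j115.64 → |·| ≈ 115.64, ∠ ≈ 89.50°
pole (1 + j2891·0.001) = 1 + j2.891 → |·| ≈ 3.0591, ∠ ≈ 70.92°
|H| = 0.16 · 722.75 / (115.64 · 3.0591) ≈ 0.32689

0.327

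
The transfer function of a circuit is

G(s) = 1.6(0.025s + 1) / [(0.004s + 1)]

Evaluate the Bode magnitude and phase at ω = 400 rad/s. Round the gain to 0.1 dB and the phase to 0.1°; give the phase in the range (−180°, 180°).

At ω = 400 rad/s:
zero (1 + j400·0.025) = 1 + j10 → |·| ≈ 10.05, ∠ ≈ 84.29°
pole (1 + j400·0.004) = 1 + j1.6 → |·| ≈ 1.8868, ∠ ≈ 57.99°
|G| = 1.6 · 10.05 / (1.8868) ≈ 8.5224
Gain = 20 log₁₀(8.5224) ≈ 18.61 dB
∠G = (84.29°) − (57.99°) = 26.30°

18.6 dB, 26.3°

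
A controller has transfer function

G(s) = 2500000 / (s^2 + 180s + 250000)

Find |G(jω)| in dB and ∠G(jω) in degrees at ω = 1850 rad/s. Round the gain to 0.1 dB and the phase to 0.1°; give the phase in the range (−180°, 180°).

At s = jω = j1850:
quadratic: (j1850)² + 180·j1850 + 250000 = -3172500 + j333000 → |·| ≈ 3.1899e+06, ∠ ≈ 174.01°
|G| = 2500000 / 3.1899e+06 ≈ 0.78372
Gain = 20 log₁₀(0.78372) ≈ -2.12 dB
∠G = 0.00° − 174.01° = -174.01°

-2.1 dB, -174.0°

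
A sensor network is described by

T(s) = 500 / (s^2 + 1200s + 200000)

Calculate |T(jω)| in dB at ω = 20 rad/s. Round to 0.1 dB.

Substitute s = j20:
Numerator: 500 = 500 + j0
Denominator: (j20)^2 + 1200(j20) + 200000 = 199600 + j24000
|N| = √(500² + 0²) ≈ 500, ∠N ≈ 0.00°
|D| = √(199600² + 24000²) ≈ 2.0104e+05, ∠D ≈ 6.86°
|T| = 500 / 2.0104e+05 ≈ 0.0024871
Gain = 20 log₁₀(0.0024871) ≈ -52.09 dB

-52.1 dB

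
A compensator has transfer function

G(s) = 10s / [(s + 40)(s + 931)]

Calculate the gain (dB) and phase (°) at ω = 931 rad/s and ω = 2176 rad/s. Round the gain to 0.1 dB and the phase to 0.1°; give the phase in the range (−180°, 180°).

ω = 931: -42.4 dB, -42.5°; ω = 2176: -47.5 dB, -65.8°

At s = jω = j931:
zero at origin: s = j931 → |·| = 931, ∠ = 90.00°
pole (s+40): 40 + j931 → |·| = √(40²+931²) = √868361 ≈ 931.86, ∠ = arctan(931/40) ≈ 87.54°
pole (s+931): 931 + j931 → |·| = √(931²+931²) = √1733522 ≈ 1316.6, ∠ = arctan(931/931) ≈ 45.00°
|G| = 10 · 931 / 1.2269e+06 ≈ 0.0075882
Gain = 20 log₁₀(0.0075882) ≈ -42.40 dB
∠G = 90.00° − 132.54° = -42.54°

At s = jω = j2176:
zero at origin: s = j2176 → |·| = 2176, ∠ = 90.00°
pole (s+40): 40 + j2176 → |·| = √(40²+2176²) = √4736576 ≈ 2176.4, ∠ = arctan(2176/40) ≈ 88.95°
pole (s+931): 931 + j2176 → |·| = √(931²+2176²) = √5601737 ≈ 2366.8, ∠ = arctan(2176/931) ≈ 66.84°
|G| = 10 · 2176 / 5.1511e+06 ≈ 0.0042243
Gain = 20 log₁₀(0.0042243) ≈ -47.48 dB
∠G = 90.00° − 155.79° = -65.79°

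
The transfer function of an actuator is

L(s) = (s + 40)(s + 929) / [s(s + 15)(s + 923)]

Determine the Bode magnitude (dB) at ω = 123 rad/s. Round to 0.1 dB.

At s = jω = j123:
zero (s+40): 40 + j123 → |·| = √(40²+123²) = √16729 ≈ 129.34, ∠ = arctan(123/40) ≈ 71.99°
zero (s+929): 929 + j123 → |·| = √(929²+123²) = √878170 ≈ 937.11, ∠ = arctan(123/929) ≈ 7.54°
pole (s+15): 15 + j123 → |·| = √(15²+123²) = √15354 ≈ 123.91, ∠ = arctan(123/15) ≈ 83.05°
pole (s+923): 923 + j123 → |·| = √(923²+123²) = √867058 ≈ 931.16, ∠ = arctan(123/923) ≈ 7.59°
pole at origin: |s| = 123, ∠ = 90.00° (in denominator)
|L| = 1 · 1.2121e+05 / 1.4192e+07 ≈ 0.0085407
Gain = 20 log₁₀(0.0085407) ≈ -41.37 dB

-41.4 dB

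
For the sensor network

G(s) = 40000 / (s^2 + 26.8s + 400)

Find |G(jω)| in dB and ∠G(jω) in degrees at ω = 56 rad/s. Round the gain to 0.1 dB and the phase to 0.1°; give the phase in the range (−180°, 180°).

22.2 dB, -151.3°

At s = jω = j56:
quadratic: (j56)² + 26.8·j56 + 400 = -2736 + j1500.8 → |·| ≈ 3120.6, ∠ ≈ 151.25°
|G| = 40000 / 3120.6 ≈ 12.818
Gain = 20 log₁₀(12.818) ≈ 22.16 dB
∠G = 0.00° − 151.25° = -151.25°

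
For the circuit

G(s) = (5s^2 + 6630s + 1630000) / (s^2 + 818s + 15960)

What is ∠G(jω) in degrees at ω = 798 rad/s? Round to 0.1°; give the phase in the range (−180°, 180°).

-27.2°

Substitute s = j798:
Numerator: 5(j798)^2 + 6630(j798) + 1630000 = -1554020 + j5290740
Denominator: (j798)^2 + 818(j798) + 15960 = -620844 + j652764
|N| = √(1554020² + 5290740²) ≈ 5.5142e+06, ∠N ≈ 106.37°
|D| = √(620844² + 652764²) ≈ 9.0086e+05, ∠D ≈ 133.56°
∠G = 106.37° − 133.56° = -27.19°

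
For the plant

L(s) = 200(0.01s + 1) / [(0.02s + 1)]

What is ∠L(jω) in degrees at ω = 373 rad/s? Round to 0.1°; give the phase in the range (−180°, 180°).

At ω = 373 rad/s:
zero (1 + j373·0.01) = 1 + j3.73 → |·| ≈ 3.8617, ∠ ≈ 74.99°
pole (1 + j373·0.02) = 1 + j7.46 → |·| ≈ 7.5267, ∠ ≈ 82.37°
∠L = (74.99°) − (82.37°) = -7.38°

-7.4°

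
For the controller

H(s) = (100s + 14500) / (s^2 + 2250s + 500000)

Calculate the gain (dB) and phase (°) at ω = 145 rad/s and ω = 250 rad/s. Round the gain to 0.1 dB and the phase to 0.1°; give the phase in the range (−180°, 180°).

Substitute s = j145:
Numerator: 100(j145) + 14500 = 14500 + j14500
Denominator: (j145)^2 + 2250(j145) + 500000 = 478975 + j326250
|N| = √(14500² + 14500²) ≈ 20506, ∠N ≈ 45.00°
|D| = √(478975² + 326250²) ≈ 5.7953e+05, ∠D ≈ 34.26°
|H| = 20506 / 5.7953e+05 ≈ 0.035384
Gain = 20 log₁₀(0.035384) ≈ -29.02 dB
∠H = 45.00° − 34.26° = 10.74°

Substitute s = j250:
Numerator: 100(j250) + 14500 = 14500 + j25000
Denominator: (j250)^2 + 2250(j250) + 500000 = 437500 + j562500
|N| = √(14500² + 25000²) ≈ 28901, ∠N ≈ 59.89°
|D| = √(437500² + 562500²) ≈ 7.1261e+05, ∠D ≈ 52.13°
|H| = 28901 / 7.1261e+05 ≈ 0.040557
Gain = 20 log₁₀(0.040557) ≈ -27.84 dB
∠H = 59.89° − 52.13° = 7.76°

ω = 145: -29.0 dB, 10.7°; ω = 250: -27.8 dB, 7.8°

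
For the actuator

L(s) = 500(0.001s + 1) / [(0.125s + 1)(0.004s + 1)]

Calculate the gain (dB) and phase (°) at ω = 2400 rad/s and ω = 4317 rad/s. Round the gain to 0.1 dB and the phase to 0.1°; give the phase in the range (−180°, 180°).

ω = 2400: -7.0 dB, -106.5°; ω = 4317: -12.5 dB, -99.6°

At ω = 2400 rad/s:
zero (1 + j2400·0.001) = 1 + j2.4 → |·| ≈ 2.6, ∠ ≈ 67.38°
pole (1 + j2400·0.125) = 1 + j300 → |·| ≈ 300, ∠ ≈ 89.81°
pole (1 + j2400·0.004) = 1 + j9.6 → |·| ≈ 9.6519, ∠ ≈ 84.05°
|L| = 500 · 2.6 / (300 · 9.6519) ≈ 0.44896
Gain = 20 log₁₀(0.44896) ≈ -6.96 dB
∠L = (67.38°) − (89.81° + 84.05°) = -106.48°

At ω = 4317 rad/s:
zero (1 + j4317·0.001) = 1 + j4.317 → |·| ≈ 4.4313, ∠ ≈ 76.96°
pole (1 + j4317·0.125) = 1 + j539.625 → |·| ≈ 539.63, ∠ ≈ 89.89°
pole (1 + j4317·0.004) = 1 + j17.268 → |·| ≈ 17.297, ∠ ≈ 86.69°
|L| = 500 · 4.4313 / (539.63 · 17.297) ≈ 0.23737
Gain = 20 log₁₀(0.23737) ≈ -12.49 dB
∠L = (76.96°) − (89.89° + 86.69°) = -99.62°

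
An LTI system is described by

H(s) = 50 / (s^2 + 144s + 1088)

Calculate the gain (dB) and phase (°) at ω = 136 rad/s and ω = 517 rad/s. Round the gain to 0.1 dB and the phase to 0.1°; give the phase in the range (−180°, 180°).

ω = 136: -54.4 dB, -131.6°; ω = 517: -74.9 dB, -164.4°

Substitute s = j136:
Numerator: 50 = 50 + j0
Denominator: (j136)^2 + 144(j136) + 1088 = -17408 + j19584
|N| = √(50² + 0²) ≈ 50, ∠N ≈ 0.00°
|D| = √(17408² + 19584²) ≈ 26203, ∠D ≈ 131.63°
|H| = 50 / 26203 ≈ 0.0019082
Gain = 20 log₁₀(0.0019082) ≈ -54.39 dB
∠H = 0.00° − 131.63° = -131.63°

Substitute s = j517:
Numerator: 50 = 50 + j0
Denominator: (j517)^2 + 144(j517) + 1088 = -266201 + j74448
|N| = √(50² + 0²) ≈ 50, ∠N ≈ 0.00°
|D| = √(266201² + 74448²) ≈ 2.7642e+05, ∠D ≈ 164.38°
|H| = 50 / 2.7642e+05 ≈ 0.00018088
Gain = 20 log₁₀(0.00018088) ≈ -74.85 dB
∠H = 0.00° − 164.38° = -164.38°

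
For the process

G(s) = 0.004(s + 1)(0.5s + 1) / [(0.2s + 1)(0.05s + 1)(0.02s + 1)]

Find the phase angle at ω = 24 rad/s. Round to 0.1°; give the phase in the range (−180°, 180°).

18.8°

At ω = 24 rad/s:
zero (1 + j24·1) = 1 + j24 → |·| ≈ 24.021, ∠ ≈ 87.61°
zero (1 + j24·0.5) = 1 + j12 → |·| ≈ 12.042, ∠ ≈ 85.24°
pole (1 + j24·0.2) = 1 + j4.8 → |·| ≈ 4.9031, ∠ ≈ 78.23°
pole (1 + j24·0.05) = 1 + j1.2 → |·| ≈ 1.562, ∠ ≈ 50.19°
pole (1 + j24·0.02) = 1 + j0.48 → |·| ≈ 1.1092, ∠ ≈ 25.64°
∠G = (87.61° + 85.24°) − (78.23° + 50.19° + 25.64°) = 18.79°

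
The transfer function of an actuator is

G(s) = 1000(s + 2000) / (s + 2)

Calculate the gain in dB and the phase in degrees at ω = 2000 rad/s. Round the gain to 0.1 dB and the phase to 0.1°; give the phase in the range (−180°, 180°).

At s = jω = j2000:
zero (s+2000): 2000 + j2000 → |·| = √(2000²+2000²) = √8000000 ≈ 2828.4, ∠ = arctan(2000/2000) ≈ 45.00°
pole (s+2): 2 + j2000 → |·| = √(2²+2000²) = √4000004 ≈ 2000, ∠ = arctan(2000/2) ≈ 89.94°
|G| = 1000 · 2828.4 / 2000 ≈ 1414.2
Gain = 20 log₁₀(1414.2) ≈ 63.01 dB
∠G = 45.00° − 89.94° = -44.94°

63.0 dB, -44.9°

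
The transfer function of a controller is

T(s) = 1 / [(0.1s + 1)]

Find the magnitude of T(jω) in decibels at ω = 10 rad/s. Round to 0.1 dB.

At ω = 10 rad/s:
pole (1 + j10·0.1) = 1 + j1 → |·| ≈ 1.4142, ∠ ≈ 45.00°
|T| = 1 · 1 / (1.4142) ≈ 0.70711
Gain = 20 log₁₀(0.70711) ≈ -3.01 dB

-3.0 dB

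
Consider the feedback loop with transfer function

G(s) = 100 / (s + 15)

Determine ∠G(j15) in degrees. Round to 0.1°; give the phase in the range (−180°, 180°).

Substitute s = j15:
Numerator: 100 = 100 + j0
Denominator: (j15) + 15 = 15 + j15
|N| = √(100² + 0²) ≈ 100, ∠N ≈ 0.00°
|D| = √(15² + 15²) ≈ 21.213, ∠D ≈ 45.00°
∠G = 0.00° − 45.00° = -45.00°

-45.0°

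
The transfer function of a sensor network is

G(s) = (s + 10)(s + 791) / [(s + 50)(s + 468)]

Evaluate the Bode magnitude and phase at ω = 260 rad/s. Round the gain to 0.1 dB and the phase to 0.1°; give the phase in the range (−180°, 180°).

3.7 dB, -2.2°

At s = jω = j260:
zero (s+10): 10 + j260 → |·| = √(10²+260²) = √67700 ≈ 260.19, ∠ = arctan(260/10) ≈ 87.80°
zero (s+791): 791 + j260 → |·| = √(791²+260²) = √693281 ≈ 832.63, ∠ = arctan(260/791) ≈ 18.20°
pole (s+50): 50 + j260 → |·| = √(50²+260²) = √70100 ≈ 264.76, ∠ = arctan(260/50) ≈ 79.11°
pole (s+468): 468 + j260 → |·| = √(468²+260²) = √286624 ≈ 535.37, ∠ = arctan(260/468) ≈ 29.05°
|G| = 1 · 2.1664e+05 / 1.4174e+05 ≈ 1.5284
Gain = 20 log₁₀(1.5284) ≈ 3.68 dB
∠G = 106.00° − 108.16° = -2.16°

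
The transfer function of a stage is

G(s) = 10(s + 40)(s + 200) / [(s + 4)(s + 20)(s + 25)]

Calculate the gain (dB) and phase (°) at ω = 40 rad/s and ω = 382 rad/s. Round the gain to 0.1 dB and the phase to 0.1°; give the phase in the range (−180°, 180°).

At s = jω = j40:
zero (s+40): 40 + j40 → |·| = √(40²+40²) = √3200 ≈ 56.569, ∠ = arctan(40/40) ≈ 45.00°
zero (s+200): 200 + j40 → |·| = √(200²+40²) = √41600 ≈ 203.96, ∠ = arctan(40/200) ≈ 11.31°
pole (s+4): 4 + j40 → |·| = √(4²+40²) = √1616 ≈ 40.2, ∠ = arctan(40/4) ≈ 84.29°
pole (s+20): 20 + j40 → |·| = √(20²+40²) = √2000 ≈ 44.721, ∠ = arctan(40/20) ≈ 63.43°
pole (s+25): 25 + j40 → |·| = √(25²+40²) = √2225 ≈ 47.17, ∠ = arctan(40/25) ≈ 57.99°
|G| = 10 · 11538 / 84801 ≈ 1.3606
Gain = 20 log₁₀(1.3606) ≈ 2.67 dB
∠G = 56.31° − 205.71° = -149.40°

At s = jω = j382:
zero (s+40): 40 + j382 → |·| = √(40²+382²) = √147524 ≈ 384.09, ∠ = arctan(382/40) ≈ 84.02°
zero (s+200): 200 + j382 → |·| = √(200²+382²) = √185924 ≈ 431.19, ∠ = arctan(382/200) ≈ 62.37°
pole (s+4): 4 + j382 → |·| = √(4²+382²) = √145940 ≈ 382.02, ∠ = arctan(382/4) ≈ 89.40°
pole (s+20): 20 + j382 → |·| = √(20²+382²) = √146324 ≈ 382.52, ∠ = arctan(382/20) ≈ 87.00°
pole (s+25): 25 + j382 → |·| = √(25²+382²) = √146549 ≈ 382.82, ∠ = arctan(382/25) ≈ 86.26°
|G| = 10 · 1.6562e+05 / 5.5942e+07 ≈ 0.029606
Gain = 20 log₁₀(0.029606) ≈ -30.57 dB
∠G = 146.39° − 262.66° = -116.27°

ω = 40: 2.7 dB, -149.4°; ω = 382: -30.6 dB, -116.3°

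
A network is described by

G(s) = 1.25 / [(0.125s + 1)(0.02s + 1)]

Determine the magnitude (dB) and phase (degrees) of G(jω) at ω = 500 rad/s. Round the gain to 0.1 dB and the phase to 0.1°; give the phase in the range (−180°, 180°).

-54.0 dB, -173.4°

At ω = 500 rad/s:
pole (1 + j500·0.125) = 1 + j62.5 → |·| ≈ 62.508, ∠ ≈ 89.08°
pole (1 + j500·0.02) = 1 + j10 → |·| ≈ 10.05, ∠ ≈ 84.29°
|G| = 1.25 · 1 / (62.508 · 10.05) ≈ 0.0019898
Gain = 20 log₁₀(0.0019898) ≈ -54.02 dB
∠G = (0°) − (89.08° + 84.29°) = -173.37°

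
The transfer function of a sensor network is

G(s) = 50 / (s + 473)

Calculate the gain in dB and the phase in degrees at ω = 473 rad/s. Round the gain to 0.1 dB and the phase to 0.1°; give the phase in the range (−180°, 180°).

Substitute s = j473:
Numerator: 50 = 50 + j0
Denominator: (j473) + 473 = 473 + j473
|N| = √(50² + 0²) ≈ 50, ∠N ≈ 0.00°
|D| = √(473² + 473²) ≈ 668.92, ∠D ≈ 45.00°
|G| = 50 / 668.92 ≈ 0.074747
Gain = 20 log₁₀(0.074747) ≈ -22.53 dB
∠G = 0.00° − 45.00° = -45.00°

-22.5 dB, -45.0°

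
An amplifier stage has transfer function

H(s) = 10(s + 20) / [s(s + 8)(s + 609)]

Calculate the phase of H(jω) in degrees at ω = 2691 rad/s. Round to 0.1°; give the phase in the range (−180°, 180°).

-167.5°

At s = jω = j2691:
zero (s+20): 20 + j2691 → |·| = √(20²+2691²) = √7241881 ≈ 2691.1, ∠ = arctan(2691/20) ≈ 89.57°
pole (s+8): 8 + j2691 → |·| = √(8²+2691²) = √7241545 ≈ 2691, ∠ = arctan(2691/8) ≈ 89.83°
pole (s+609): 609 + j2691 → |·| = √(609²+2691²) = √7612362 ≈ 2759.1, ∠ = arctan(2691/609) ≈ 77.25°
pole at origin: |s| = 2691, ∠ = 90.00° (in denominator)
∠H = 89.57° − 257.08° = -167.51°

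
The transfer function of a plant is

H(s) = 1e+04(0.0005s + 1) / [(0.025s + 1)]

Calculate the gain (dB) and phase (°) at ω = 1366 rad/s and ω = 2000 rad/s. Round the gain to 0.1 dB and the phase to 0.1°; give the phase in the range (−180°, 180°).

At ω = 1366 rad/s:
zero (1 + j1366·0.0005) = 1 + j0.683 → |·| ≈ 1.211, ∠ ≈ 34.33°
pole (1 + j1366·0.025) = 1 + j34.15 → |·| ≈ 34.165, ∠ ≈ 88.32°
|H| = 1e+04 · 1.211 / (34.165) ≈ 354.46
Gain = 20 log₁₀(354.46) ≈ 50.99 dB
∠H = (34.33°) − (88.32°) = -53.99°

At ω = 2000 rad/s:
zero (1 + j2000·0.0005) = 1 + j1 → |·| ≈ 1.4142, ∠ ≈ 45.00°
pole (1 + j2000·0.025) = 1 + j50 → |·| ≈ 50.01, ∠ ≈ 88.85°
|H| = 1e+04 · 1.4142 / (50.01) ≈ 282.78
Gain = 20 log₁₀(282.78) ≈ 49.03 dB
∠H = (45.00°) − (88.85°) = -43.85°

ω = 1366: 51.0 dB, -54.0°; ω = 2000: 49.0 dB, -43.9°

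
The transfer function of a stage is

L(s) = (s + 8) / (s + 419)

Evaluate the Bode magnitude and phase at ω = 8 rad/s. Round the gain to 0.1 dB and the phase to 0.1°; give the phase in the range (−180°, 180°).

-31.4 dB, 43.9°

At s = jω = j8:
zero (s+8): 8 + j8 → |·| = √(8²+8²) = √128 ≈ 11.314, ∠ = arctan(8/8) ≈ 45.00°
pole (s+419): 419 + j8 → |·| = √(419²+8²) = √175625 ≈ 419.08, ∠ = arctan(8/419) ≈ 1.09°
|L| = 1 · 11.314 / 419.08 ≈ 0.026997
Gain = 20 log₁₀(0.026997) ≈ -31.37 dB
∠L = 45.00° − 1.09° = 43.91°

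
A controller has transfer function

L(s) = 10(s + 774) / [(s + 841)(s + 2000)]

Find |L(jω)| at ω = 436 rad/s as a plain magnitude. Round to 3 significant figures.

0.00458

At s = jω = j436:
zero (s+774): 774 + j436 → |·| = √(774²+436²) = √789172 ≈ 888.35, ∠ = arctan(436/774) ≈ 29.39°
pole (s+841): 841 + j436 → |·| = √(841²+436²) = √897377 ≈ 947.3, ∠ = arctan(436/841) ≈ 27.40°
pole (s+2000): 2000 + j436 → |·| = √(2000²+436²) = √4190096 ≈ 2047, ∠ = arctan(436/2000) ≈ 12.30°
|L| = 10 · 888.35 / 1.9391e+06 ≈ 0.0045812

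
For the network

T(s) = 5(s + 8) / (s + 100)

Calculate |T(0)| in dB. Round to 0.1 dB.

-8.0 dB

T(0) = 5·8 / (100) = 0.4
20 log₁₀(0.4) ≈ -7.96 dB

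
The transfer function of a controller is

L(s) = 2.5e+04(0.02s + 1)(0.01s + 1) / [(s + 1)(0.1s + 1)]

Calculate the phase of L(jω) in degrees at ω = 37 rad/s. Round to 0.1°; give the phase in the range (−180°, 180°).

At ω = 37 rad/s:
zero (1 + j37·0.02) = 1 + j0.74 → |·| ≈ 1.244, ∠ ≈ 36.50°
zero (1 + j37·0.01) = 1 + j0.37 → |·| ≈ 1.0663, ∠ ≈ 20.30°
pole (1 + j37·1) = 1 + j37 → |·| ≈ 37.014, ∠ ≈ 88.45°
pole (1 + j37·0.1) = 1 + j3.7 → |·| ≈ 3.8328, ∠ ≈ 74.88°
∠L = (36.50° + 20.30°) − (88.45° + 74.88°) = -106.53°

-106.5°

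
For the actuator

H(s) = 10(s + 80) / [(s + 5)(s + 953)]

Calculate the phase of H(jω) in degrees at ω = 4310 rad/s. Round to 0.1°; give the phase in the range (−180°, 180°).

-78.5°

At s = jω = j4310:
zero (s+80): 80 + j4310 → |·| = √(80²+4310²) = √18582500 ≈ 4310.7, ∠ = arctan(4310/80) ≈ 88.94°
pole (s+5): 5 + j4310 → |·| = √(5²+4310²) = √18576125 ≈ 4310, ∠ = arctan(4310/5) ≈ 89.93°
pole (s+953): 953 + j4310 → |·| = √(953²+4310²) = √19484309 ≈ 4414.1, ∠ = arctan(4310/953) ≈ 77.53°
∠H = 88.94° − 167.46° = -78.52°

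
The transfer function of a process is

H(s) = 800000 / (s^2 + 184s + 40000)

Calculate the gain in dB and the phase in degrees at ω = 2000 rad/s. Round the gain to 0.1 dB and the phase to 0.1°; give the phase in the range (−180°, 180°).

-13.9 dB, -174.7°

At s = jω = j2000:
quadratic: (j2000)² + 184·j2000 + 40000 = -3960000 + j368000 → |·| ≈ 3.9771e+06, ∠ ≈ 174.69°
|H| = 800000 / 3.9771e+06 ≈ 0.20115
Gain = 20 log₁₀(0.20115) ≈ -13.93 dB
∠H = 0.00° − 174.69° = -174.69°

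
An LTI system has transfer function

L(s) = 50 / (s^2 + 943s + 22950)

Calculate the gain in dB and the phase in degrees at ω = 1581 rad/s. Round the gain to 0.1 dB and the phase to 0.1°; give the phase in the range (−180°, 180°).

Substitute s = j1581:
Numerator: 50 = 50 + j0
Denominator: (j1581)^2 + 943(j1581) + 22950 = -2476611 + j1490883
|N| = √(50² + 0²) ≈ 50, ∠N ≈ 0.00°
|D| = √(2476611² + 1490883²) ≈ 2.8907e+06, ∠D ≈ 148.95°
|L| = 50 / 2.8907e+06 ≈ 1.7297e-05
Gain = 20 log₁₀(1.7297e-05) ≈ -95.24 dB
∠L = 0.00° − 148.95° = -148.95°

-95.2 dB, -149.0°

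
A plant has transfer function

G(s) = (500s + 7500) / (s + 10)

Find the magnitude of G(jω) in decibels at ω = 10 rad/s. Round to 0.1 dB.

Substitute s = j10:
Numerator: 500(j10) + 7500 = 7500 + j5000
Denominator: (j10) + 10 = 10 + j10
|N| = √(7500² + 5000²) ≈ 9013.9, ∠N ≈ 33.69°
|D| = √(10² + 10²) ≈ 14.142, ∠D ≈ 45.00°
|G| = 9013.9 / 14.142 ≈ 637.39
Gain = 20 log₁₀(637.39) ≈ 56.09 dB

56.1 dB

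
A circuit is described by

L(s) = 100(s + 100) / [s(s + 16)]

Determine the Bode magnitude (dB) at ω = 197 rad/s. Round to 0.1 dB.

At s = jω = j197:
zero (s+100): 100 + j197 → |·| = √(100²+197²) = √48809 ≈ 220.93, ∠ = arctan(197/100) ≈ 63.09°
pole (s+16): 16 + j197 → |·| = √(16²+197²) = √39065 ≈ 197.65, ∠ = arctan(197/16) ≈ 85.36°
pole at origin: |s| = 197, ∠ = 90.00° (in denominator)
|L| = 100 · 220.93 / 38937 ≈ 0.5674
Gain = 20 log₁₀(0.5674) ≈ -4.92 dB

-4.9 dB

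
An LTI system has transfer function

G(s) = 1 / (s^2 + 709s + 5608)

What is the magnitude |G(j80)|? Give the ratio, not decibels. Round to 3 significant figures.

1.76e-05

Substitute s = j80:
Numerator: 1 = 1 + j0
Denominator: (j80)^2 + 709(j80) + 5608 = -792 + j56720
|N| = √(1² + 0²) ≈ 1, ∠N ≈ 0.00°
|D| = √(792² + 56720²) ≈ 56726, ∠D ≈ 90.80°
|G| = 1 / 56726 ≈ 1.7629e-05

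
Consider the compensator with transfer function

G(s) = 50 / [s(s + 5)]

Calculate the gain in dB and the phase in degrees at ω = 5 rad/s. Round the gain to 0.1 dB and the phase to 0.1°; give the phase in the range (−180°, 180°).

3.0 dB, -135.0°

At s = jω = j5:
pole (s+5): 5 + j5 → |·| = √(5²+5²) = √50 ≈ 7.0711, ∠ = arctan(5/5) ≈ 45.00°
pole at origin: |s| = 5, ∠ = 90.00° (in denominator)
|G| = 50 / 35.355 ≈ 1.4142
Gain = 20 log₁₀(1.4142) ≈ 3.01 dB
∠G = 0.00° − 135.00° = -135.00°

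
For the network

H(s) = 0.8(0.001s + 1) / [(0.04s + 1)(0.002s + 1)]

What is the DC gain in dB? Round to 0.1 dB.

H(0) = 0.8 · 1 / 1 = 0.8
20 log₁₀(0.8) ≈ -1.94 dB

-1.9 dB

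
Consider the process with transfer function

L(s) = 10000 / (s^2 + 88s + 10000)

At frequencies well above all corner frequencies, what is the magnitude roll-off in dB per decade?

Each pole contributes −20 dB/decade at high frequency; each zero contributes +20 dB/decade.
Net: 0 zero(s) − 2 pole(s) → -40 dB/decade.

-40 dB/decade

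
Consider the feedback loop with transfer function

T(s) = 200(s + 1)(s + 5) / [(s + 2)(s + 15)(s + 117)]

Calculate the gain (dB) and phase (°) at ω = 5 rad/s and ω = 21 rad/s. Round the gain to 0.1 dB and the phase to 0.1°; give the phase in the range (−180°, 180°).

ω = 5: -2.8 dB, 34.6°; ω = 21: 2.9 dB, 14.7°

At s = jω = j5:
zero (s+1): 1 + j5 → |·| = √(1²+5²) = √26 ≈ 5.099, ∠ = arctan(5/1) ≈ 78.69°
zero (s+5): 5 + j5 → |·| = √(5²+5²) = √50 ≈ 7.0711, ∠ = arctan(5/5) ≈ 45.00°
pole (s+2): 2 + j5 → |·| = √(2²+5²) = √29 ≈ 5.3852, ∠ = arctan(5/2) ≈ 68.20°
pole (s+15): 15 + j5 → |·| = √(15²+5²) = √250 ≈ 15.811, ∠ = arctan(5/15) ≈ 18.43°
pole (s+117): 117 + j5 → |·| = √(117²+5²) = √13714 ≈ 117.11, ∠ = arctan(5/117) ≈ 2.45°
|T| = 200 · 36.056 / 9971.4 ≈ 0.72319
Gain = 20 log₁₀(0.72319) ≈ -2.81 dB
∠T = 123.69° − 89.08° = 34.61°

At s = jω = j21:
zero (s+1): 1 + j21 → |·| = √(1²+21²) = √442 ≈ 21.024, ∠ = arctan(21/1) ≈ 87.27°
zero (s+5): 5 + j21 → |·| = √(5²+21²) = √466 ≈ 21.587, ∠ = arctan(21/5) ≈ 76.61°
pole (s+2): 2 + j21 → |·| = √(2²+21²) = √445 ≈ 21.095, ∠ = arctan(21/2) ≈ 84.56°
pole (s+15): 15 + j21 → |·| = √(15²+21²) = √666 ≈ 25.807, ∠ = arctan(21/15) ≈ 54.46°
pole (s+117): 117 + j21 → |·| = √(117²+21²) = √14130 ≈ 118.87, ∠ = arctan(21/117) ≈ 10.18°
|T| = 200 · 453.85 / 64713 ≈ 1.4027
Gain = 20 log₁₀(1.4027) ≈ 2.94 dB
∠T = 163.88° − 149.20° = 14.68°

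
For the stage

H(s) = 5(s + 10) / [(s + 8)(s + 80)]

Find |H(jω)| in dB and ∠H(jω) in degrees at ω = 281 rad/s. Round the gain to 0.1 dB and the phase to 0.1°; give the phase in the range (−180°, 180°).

At s = jω = j281:
zero (s+10): 10 + j281 → |·| = √(10²+281²) = √79061 ≈ 281.18, ∠ = arctan(281/10) ≈ 87.96°
pole (s+8): 8 + j281 → |·| = √(8²+281²) = √79025 ≈ 281.11, ∠ = arctan(281/8) ≈ 88.37°
pole (s+80): 80 + j281 → |·| = √(80²+281²) = √85361 ≈ 292.17, ∠ = arctan(281/80) ≈ 74.11°
|H| = 5 · 281.18 / 82132 ≈ 0.017118
Gain = 20 log₁₀(0.017118) ≈ -35.33 dB
∠H = 87.96° − 162.48° = -74.52°

-35.3 dB, -74.5°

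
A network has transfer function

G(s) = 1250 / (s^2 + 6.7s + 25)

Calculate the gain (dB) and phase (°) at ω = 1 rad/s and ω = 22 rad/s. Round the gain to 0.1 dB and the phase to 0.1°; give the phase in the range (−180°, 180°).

ω = 1: 34.0 dB, -15.6°; ω = 22: 8.3 dB, -162.2°

At s = jω = j1:
quadratic: (j1)² + 6.7·j1 + 25 = 24 + j6.7 → |·| ≈ 24.918, ∠ ≈ 15.60°
|G| = 1250 / 24.918 ≈ 50.165
Gain = 20 log₁₀(50.165) ≈ 34.01 dB
∠G = 0.00° − 15.60° = -15.60°

At s = jω = j22:
quadratic: (j22)² + 6.7·j22 + 25 = -459 + j147.4 → |·| ≈ 482.09, ∠ ≈ 162.20°
|G| = 1250 / 482.09 ≈ 2.5929
Gain = 20 log₁₀(2.5929) ≈ 8.28 dB
∠G = 0.00° − 162.20° = -162.20°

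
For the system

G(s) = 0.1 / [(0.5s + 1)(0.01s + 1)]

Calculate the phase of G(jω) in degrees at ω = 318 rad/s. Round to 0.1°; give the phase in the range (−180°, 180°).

-162.2°

At ω = 318 rad/s:
pole (1 + j318·0.5) = 1 + j159 → |·| ≈ 159, ∠ ≈ 89.64°
pole (1 + j318·0.01) = 1 + j3.18 → |·| ≈ 3.3335, ∠ ≈ 72.54°
∠G = (0°) − (89.64° + 72.54°) = -162.18°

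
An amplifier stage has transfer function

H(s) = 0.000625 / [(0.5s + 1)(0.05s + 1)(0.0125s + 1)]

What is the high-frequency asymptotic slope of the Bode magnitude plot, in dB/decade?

-60 dB/decade

Each pole contributes −20 dB/decade at high frequency; each zero contributes +20 dB/decade.
Net: 0 zero(s) − 3 pole(s) → -60 dB/decade.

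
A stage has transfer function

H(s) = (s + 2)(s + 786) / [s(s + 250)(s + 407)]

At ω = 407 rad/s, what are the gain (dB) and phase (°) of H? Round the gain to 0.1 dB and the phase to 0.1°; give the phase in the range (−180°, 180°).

-49.8 dB, -76.3°

At s = jω = j407:
zero (s+2): 2 + j407 → |·| = √(2²+407²) = √165653 ≈ 407, ∠ = arctan(407/2) ≈ 89.72°
zero (s+786): 786 + j407 → |·| = √(786²+407²) = √783445 ≈ 885.12, ∠ = arctan(407/786) ≈ 27.38°
pole (s+250): 250 + j407 → |·| = √(250²+407²) = √228149 ≈ 477.65, ∠ = arctan(407/250) ≈ 58.44°
pole (s+407): 407 + j407 → |·| = √(407²+407²) = √331298 ≈ 575.58, ∠ = arctan(407/407) ≈ 45.00°
pole at origin: |s| = 407, ∠ = 90.00° (in denominator)
|H| = 1 · 3.6024e+05 / 1.1189e+08 ≈ 0.0032196
Gain = 20 log₁₀(0.0032196) ≈ -49.84 dB
∠H = 117.10° − 193.44° = -76.34°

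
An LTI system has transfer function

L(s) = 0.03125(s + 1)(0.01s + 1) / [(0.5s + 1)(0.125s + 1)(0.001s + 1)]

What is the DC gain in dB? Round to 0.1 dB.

L(0) = 0.03125 · 1 / 1 = 0.03125
20 log₁₀(0.03125) ≈ -30.10 dB

-30.1 dB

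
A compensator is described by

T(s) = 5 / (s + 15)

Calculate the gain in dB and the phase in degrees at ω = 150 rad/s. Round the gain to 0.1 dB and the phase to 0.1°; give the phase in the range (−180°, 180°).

Substitute s = j150:
Numerator: 5 = 5 + j0
Denominator: (j150) + 15 = 15 + j150
|N| = √(5² + 0²) ≈ 5, ∠N ≈ 0.00°
|D| = √(15² + 150²) ≈ 150.75, ∠D ≈ 84.29°
|T| = 5 / 150.75 ≈ 0.033167
Gain = 20 log₁₀(0.033167) ≈ -29.59 dB
∠T = 0.00° − 84.29° = -84.29°

-29.6 dB, -84.3°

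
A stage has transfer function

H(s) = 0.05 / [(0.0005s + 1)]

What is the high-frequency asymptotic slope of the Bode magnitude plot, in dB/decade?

-20 dB/decade

Each pole contributes −20 dB/decade at high frequency; each zero contributes +20 dB/decade.
Net: 0 zero(s) − 1 pole(s) → -20 dB/decade.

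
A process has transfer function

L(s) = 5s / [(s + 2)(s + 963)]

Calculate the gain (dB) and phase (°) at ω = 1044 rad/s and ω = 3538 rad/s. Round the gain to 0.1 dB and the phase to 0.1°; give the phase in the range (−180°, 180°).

At s = jω = j1044:
zero at origin: s = j1044 → |·| = 1044, ∠ = 90.00°
pole (s+2): 2 + j1044 → |·| = √(2²+1044²) = √1089940 ≈ 1044, ∠ = arctan(1044/2) ≈ 89.89°
pole (s+963): 963 + j1044 → |·| = √(963²+1044²) = √2017305 ≈ 1420.3, ∠ = arctan(1044/963) ≈ 47.31°
|L| = 5 · 1044 / 1.4828e+06 ≈ 0.0035204
Gain = 20 log₁₀(0.0035204) ≈ -49.07 dB
∠L = 90.00° − 137.20° = -47.20°

At s = jω = j3538:
zero at origin: s = j3538 → |·| = 3538, ∠ = 90.00°
pole (s+2): 2 + j3538 → |·| = √(2²+3538²) = √12517448 ≈ 3538, ∠ = arctan(3538/2) ≈ 89.97°
pole (s+963): 963 + j3538 → |·| = √(963²+3538²) = √13444813 ≈ 3666.7, ∠ = arctan(3538/963) ≈ 74.77°
|L| = 5 · 3538 / 1.2973e+07 ≈ 0.0013636
Gain = 20 log₁₀(0.0013636) ≈ -57.31 dB
∠L = 90.00° − 164.74° = -74.74°

ω = 1044: -49.1 dB, -47.2°; ω = 3538: -57.3 dB, -74.7°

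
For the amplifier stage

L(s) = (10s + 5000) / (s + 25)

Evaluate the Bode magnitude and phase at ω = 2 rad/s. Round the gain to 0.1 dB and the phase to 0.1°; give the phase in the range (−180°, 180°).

Substitute s = j2:
Numerator: 10(j2) + 5000 = 5000 + j20
Denominator: (j2) + 25 = 25 + j2
|N| = √(5000² + 20²) ≈ 5000, ∠N ≈ 0.23°
|D| = √(25² + 2²) ≈ 25.08, ∠D ≈ 4.57°
|L| = 5000 / 25.08 ≈ 199.36
Gain = 20 log₁₀(199.36) ≈ 45.99 dB
∠L = 0.23° − 4.57° = -4.34°

46.0 dB, -4.3°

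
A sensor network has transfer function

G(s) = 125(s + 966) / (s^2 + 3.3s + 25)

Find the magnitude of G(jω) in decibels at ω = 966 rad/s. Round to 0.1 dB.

At s = jω = j966:
zero (s+966): 966 + j966 → |·| = √(966²+966²) = √1866312 ≈ 1366.1, ∠ = arctan(966/966) ≈ 45.00°
quadratic: (j966)² + 3.3·j966 + 25 = -933131 + j3187.8 → |·| ≈ 9.3314e+05, ∠ ≈ 179.80°
|G| = 125 · 1366.1 / 9.3314e+05 ≈ 0.183
Gain = 20 log₁₀(0.183) ≈ -14.75 dB

-14.8 dB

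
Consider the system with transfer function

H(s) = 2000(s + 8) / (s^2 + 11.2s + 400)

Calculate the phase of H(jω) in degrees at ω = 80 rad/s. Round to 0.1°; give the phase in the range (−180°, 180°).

-87.2°

At s = jω = j80:
zero (s+8): 8 + j80 → |·| = √(8²+80²) = √6464 ≈ 80.399, ∠ = arctan(80/8) ≈ 84.29°
quadratic: (j80)² + 11.2·j80 + 400 = -6000 + j896 → |·| ≈ 6066.5, ∠ ≈ 171.51°
∠H = 84.29° − 171.51° = -87.22°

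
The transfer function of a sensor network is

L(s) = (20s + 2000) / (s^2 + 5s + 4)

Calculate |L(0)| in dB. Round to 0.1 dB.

L(0) = 2000 / 4 = 500
20 log₁₀(500) ≈ 53.98 dB

54.0 dB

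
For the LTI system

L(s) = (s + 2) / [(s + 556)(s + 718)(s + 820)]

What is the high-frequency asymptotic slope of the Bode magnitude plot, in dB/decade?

Each pole contributes −20 dB/decade at high frequency; each zero contributes +20 dB/decade.
Net: 1 zero(s) − 3 pole(s) → -40 dB/decade.

-40 dB/decade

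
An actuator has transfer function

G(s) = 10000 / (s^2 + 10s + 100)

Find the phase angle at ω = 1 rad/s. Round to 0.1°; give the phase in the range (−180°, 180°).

-5.8°

At s = jω = j1:
quadratic: (j1)² + 10·j1 + 100 = 99 + j10 → |·| ≈ 99.504, ∠ ≈ 5.77°
∠G = 0.00° − 5.77° = -5.77°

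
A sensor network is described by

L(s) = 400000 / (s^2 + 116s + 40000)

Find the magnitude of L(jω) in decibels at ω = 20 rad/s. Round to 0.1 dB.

At s = jω = j20:
quadratic: (j20)² + 116·j20 + 40000 = 39600 + j2320 → |·| ≈ 39668, ∠ ≈ 3.35°
|L| = 400000 / 39668 ≈ 10.084
Gain = 20 log₁₀(10.084) ≈ 20.07 dB

20.1 dB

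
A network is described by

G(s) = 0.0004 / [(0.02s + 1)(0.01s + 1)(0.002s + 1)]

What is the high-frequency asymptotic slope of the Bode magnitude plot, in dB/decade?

-60 dB/decade

Each pole contributes −20 dB/decade at high frequency; each zero contributes +20 dB/decade.
Net: 0 zero(s) − 3 pole(s) → -60 dB/decade.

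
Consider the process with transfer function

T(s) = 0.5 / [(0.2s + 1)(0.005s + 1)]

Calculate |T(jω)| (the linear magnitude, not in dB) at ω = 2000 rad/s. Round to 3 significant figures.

At ω = 2000 rad/s:
pole (1 + j2000·0.2) = 1 + j400 → |·| ≈ 400, ∠ ≈ 89.86°
pole (1 + j2000·0.005) = 1 + j10 → |·| ≈ 10.05, ∠ ≈ 84.29°
|T| = 0.5 · 1 / (400 · 10.05) ≈ 0.00012438

0.000124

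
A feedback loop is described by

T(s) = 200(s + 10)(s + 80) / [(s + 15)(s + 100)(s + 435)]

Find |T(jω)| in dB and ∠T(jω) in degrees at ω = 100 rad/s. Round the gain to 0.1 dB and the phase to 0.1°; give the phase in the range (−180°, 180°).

At s = jω = j100:
zero (s+10): 10 + j100 → |·| = √(10²+100²) = √10100 ≈ 100.5, ∠ = arctan(100/10) ≈ 84.29°
zero (s+80): 80 + j100 → |·| = √(80²+100²) = √16400 ≈ 128.06, ∠ = arctan(100/80) ≈ 51.34°
pole (s+15): 15 + j100 → |·| = √(15²+100²) = √10225 ≈ 101.12, ∠ = arctan(100/15) ≈ 81.47°
pole (s+100): 100 + j100 → |·| = √(100²+100²) = √20000 ≈ 141.42, ∠ = arctan(100/100) ≈ 45.00°
pole (s+435): 435 + j100 → |·| = √(435²+100²) = √199225 ≈ 446.35, ∠ = arctan(100/435) ≈ 12.95°
|T| = 200 · 12870 / 6.383e+06 ≈ 0.40326
Gain = 20 log₁₀(0.40326) ≈ -7.89 dB
∠T = 135.63° − 139.42° = -3.79°

-7.9 dB, -3.8°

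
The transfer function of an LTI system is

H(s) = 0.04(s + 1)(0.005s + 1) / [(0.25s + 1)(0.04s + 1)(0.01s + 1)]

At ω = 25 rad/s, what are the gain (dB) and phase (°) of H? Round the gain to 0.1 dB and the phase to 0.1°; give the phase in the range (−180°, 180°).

At ω = 25 rad/s:
zero (1 + j25·1) = 1 + j25 → |·| ≈ 25.02, ∠ ≈ 87.71°
zero (1 + j25·0.005) = 1 + j0.125 → |·| ≈ 1.0078, ∠ ≈ 7.13°
pole (1 + j25·0.25) = 1 + j6.25 → |·| ≈ 6.3295, ∠ ≈ 80.91°
pole (1 + j25·0.04) = 1 + j1 → |·| ≈ 1.4142, ∠ ≈ 45.00°
pole (1 + j25·0.01) = 1 + j0.25 → |·| ≈ 1.0308, ∠ ≈ 14.04°
|H| = 0.04 · 25.02 · 1.0078 / (6.3295 · 1.4142 · 1.0308) ≈ 0.10931
Gain = 20 log₁₀(0.10931) ≈ -19.23 dB
∠H = (87.71° + 7.13°) − (80.91° + 45.00° + 14.04°) = -45.11°

-19.2 dB, -45.1°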